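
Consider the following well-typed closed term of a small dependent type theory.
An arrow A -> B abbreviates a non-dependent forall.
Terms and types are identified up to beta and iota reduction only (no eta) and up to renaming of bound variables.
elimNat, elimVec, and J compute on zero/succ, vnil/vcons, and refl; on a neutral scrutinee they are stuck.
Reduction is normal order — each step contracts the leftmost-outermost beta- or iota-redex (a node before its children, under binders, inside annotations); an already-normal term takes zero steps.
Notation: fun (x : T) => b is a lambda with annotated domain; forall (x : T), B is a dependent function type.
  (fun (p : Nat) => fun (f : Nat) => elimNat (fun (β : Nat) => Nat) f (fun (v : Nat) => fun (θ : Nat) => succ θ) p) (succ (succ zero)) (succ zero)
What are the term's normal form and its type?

resulting normal form:
  succ (succ (succ zero))
inferred type:
  Nat


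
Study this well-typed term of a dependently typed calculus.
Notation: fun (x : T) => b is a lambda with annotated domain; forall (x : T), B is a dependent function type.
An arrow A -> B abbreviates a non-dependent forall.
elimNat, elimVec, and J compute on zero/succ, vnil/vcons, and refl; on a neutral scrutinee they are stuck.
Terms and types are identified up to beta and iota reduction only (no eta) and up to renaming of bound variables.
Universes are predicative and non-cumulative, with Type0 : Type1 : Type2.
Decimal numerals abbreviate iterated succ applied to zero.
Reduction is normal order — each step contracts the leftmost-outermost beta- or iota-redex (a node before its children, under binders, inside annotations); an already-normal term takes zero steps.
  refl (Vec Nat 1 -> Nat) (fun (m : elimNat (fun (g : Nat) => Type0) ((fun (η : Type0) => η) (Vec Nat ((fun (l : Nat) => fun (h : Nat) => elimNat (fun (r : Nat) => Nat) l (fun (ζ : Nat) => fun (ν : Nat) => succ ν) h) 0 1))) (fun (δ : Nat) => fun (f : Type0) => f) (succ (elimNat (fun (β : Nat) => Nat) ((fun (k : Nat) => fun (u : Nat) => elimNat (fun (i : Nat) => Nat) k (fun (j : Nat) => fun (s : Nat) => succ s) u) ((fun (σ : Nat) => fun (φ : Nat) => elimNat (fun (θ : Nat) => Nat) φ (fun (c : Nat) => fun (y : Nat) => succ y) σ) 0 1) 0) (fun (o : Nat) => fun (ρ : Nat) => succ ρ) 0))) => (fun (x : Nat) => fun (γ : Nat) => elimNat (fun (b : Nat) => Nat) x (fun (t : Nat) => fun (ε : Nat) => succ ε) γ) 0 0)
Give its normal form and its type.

resulting normal form:
  refl (Vec Nat 1 -> Nat) (fun (m : Vec Nat 1) => 0)
type:
  Eq (Vec Nat 1 -> Nat) (fun (m : Vec Nat 1) => 0) (fun (g : Vec Nat 1) => 0)
observation: normalization takes exactly 24 steps under the normal-order strategy.


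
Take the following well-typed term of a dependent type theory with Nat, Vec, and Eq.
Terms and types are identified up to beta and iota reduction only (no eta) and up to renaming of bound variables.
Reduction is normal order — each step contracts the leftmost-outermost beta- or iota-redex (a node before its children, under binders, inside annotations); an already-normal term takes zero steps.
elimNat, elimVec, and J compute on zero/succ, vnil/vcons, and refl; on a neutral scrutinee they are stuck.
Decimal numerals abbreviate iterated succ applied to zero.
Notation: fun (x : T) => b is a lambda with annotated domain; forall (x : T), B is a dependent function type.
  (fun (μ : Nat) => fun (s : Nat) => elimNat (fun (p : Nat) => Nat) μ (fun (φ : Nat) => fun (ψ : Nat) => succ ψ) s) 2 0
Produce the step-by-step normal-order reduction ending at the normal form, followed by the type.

normal-order reduction sequence:
  (fun (μ : Nat) => fun (s : Nat) => elimNat (fun (p : Nat) => Nat) μ (fun (φ : Nat) => fun (ψ : Nat) => succ ψ) s) 2 0
  ~> (fun (μ : Nat) => elimNat (fun (s : Nat) => Nat) 2 (fun (p : Nat) => fun (φ : Nat) => succ φ) μ) 0
  ~> elimNat (fun (μ : Nat) => Nat) 2 (fun (s : Nat) => fun (p : Nat) => succ p) 0
  ~> 2
the term's type:
  Nat


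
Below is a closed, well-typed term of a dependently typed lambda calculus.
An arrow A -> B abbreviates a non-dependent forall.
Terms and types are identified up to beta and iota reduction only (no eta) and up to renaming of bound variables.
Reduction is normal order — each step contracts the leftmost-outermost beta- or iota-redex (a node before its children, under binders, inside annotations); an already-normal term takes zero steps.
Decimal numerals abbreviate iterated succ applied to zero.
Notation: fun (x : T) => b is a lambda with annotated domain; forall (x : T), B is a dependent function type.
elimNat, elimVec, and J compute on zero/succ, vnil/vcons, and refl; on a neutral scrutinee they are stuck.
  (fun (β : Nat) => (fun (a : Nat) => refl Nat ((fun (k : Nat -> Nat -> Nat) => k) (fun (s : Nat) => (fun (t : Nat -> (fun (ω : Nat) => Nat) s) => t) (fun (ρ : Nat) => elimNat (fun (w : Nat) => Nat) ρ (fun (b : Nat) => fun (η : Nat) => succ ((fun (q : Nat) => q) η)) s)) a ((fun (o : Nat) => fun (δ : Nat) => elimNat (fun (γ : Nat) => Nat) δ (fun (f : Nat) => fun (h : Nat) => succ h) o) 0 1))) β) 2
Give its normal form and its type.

normal form:
  refl Nat 3
inferred type:
  Eq Nat 3 3
observation: normalization takes exactly 18 steps under the normal-order strategy.


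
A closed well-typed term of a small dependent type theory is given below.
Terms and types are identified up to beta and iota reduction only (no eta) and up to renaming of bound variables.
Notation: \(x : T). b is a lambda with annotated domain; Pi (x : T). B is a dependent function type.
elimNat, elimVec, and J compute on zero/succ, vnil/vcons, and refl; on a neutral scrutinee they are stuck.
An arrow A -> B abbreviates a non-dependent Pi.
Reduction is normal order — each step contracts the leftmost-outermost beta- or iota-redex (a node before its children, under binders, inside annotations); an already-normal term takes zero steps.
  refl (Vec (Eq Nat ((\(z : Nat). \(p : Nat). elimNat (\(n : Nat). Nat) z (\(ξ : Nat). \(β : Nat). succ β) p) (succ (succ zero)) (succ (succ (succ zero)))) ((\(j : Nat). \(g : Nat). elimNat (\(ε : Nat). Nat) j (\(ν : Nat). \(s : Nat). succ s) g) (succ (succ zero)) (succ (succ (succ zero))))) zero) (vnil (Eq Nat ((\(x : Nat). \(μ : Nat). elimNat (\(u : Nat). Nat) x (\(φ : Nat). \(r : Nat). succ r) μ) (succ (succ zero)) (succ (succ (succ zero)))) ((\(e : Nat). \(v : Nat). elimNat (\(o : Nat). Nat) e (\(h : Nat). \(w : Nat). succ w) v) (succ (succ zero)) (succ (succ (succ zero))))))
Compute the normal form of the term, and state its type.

normal form:
  refl (Vec (Eq Nat (succ (succ (succ (succ (succ zero))))) (succ (succ (succ (succ (succ zero)))))) zero) (vnil (Eq Nat (succ (succ (succ (succ (succ zero))))) (succ (succ (succ (succ (succ zero)))))))
type:
  Eq (Vec (Eq Nat (succ (succ (succ (succ (succ zero))))) (succ (succ (succ (succ (succ zero)))))) zero) (vnil (Eq Nat (succ (succ (succ (succ (succ zero))))) (succ (succ (succ (succ (succ zero))))))) (vnil (Eq Nat (succ (succ (succ (succ (succ zero))))) (succ (succ (succ (succ (succ zero)))))))
observation: reduction starts at a beta-redex, and 48 normal-order steps reach the normal form.


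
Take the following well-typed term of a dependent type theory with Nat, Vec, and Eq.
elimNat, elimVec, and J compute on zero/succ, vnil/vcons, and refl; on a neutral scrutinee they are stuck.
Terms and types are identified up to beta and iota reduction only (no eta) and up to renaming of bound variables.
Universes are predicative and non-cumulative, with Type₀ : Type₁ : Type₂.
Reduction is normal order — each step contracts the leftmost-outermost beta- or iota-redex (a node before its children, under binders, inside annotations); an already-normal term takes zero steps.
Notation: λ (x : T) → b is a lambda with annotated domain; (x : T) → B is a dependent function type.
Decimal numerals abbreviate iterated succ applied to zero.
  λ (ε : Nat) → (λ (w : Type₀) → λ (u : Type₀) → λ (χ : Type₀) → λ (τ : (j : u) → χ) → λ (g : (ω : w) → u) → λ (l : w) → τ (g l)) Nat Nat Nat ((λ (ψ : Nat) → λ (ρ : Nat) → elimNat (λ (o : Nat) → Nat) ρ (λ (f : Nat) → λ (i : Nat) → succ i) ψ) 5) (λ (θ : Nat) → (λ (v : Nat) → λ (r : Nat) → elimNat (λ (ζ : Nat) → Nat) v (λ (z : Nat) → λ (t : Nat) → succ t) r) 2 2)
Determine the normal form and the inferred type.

normal form:
  λ (ε : Nat) → λ (w : Nat) → 9
inferred type:
  (ε : Nat) → (w : Nat) → Nat
observation: 33 normal-order steps normalize the term, beginning with a beta-redex.


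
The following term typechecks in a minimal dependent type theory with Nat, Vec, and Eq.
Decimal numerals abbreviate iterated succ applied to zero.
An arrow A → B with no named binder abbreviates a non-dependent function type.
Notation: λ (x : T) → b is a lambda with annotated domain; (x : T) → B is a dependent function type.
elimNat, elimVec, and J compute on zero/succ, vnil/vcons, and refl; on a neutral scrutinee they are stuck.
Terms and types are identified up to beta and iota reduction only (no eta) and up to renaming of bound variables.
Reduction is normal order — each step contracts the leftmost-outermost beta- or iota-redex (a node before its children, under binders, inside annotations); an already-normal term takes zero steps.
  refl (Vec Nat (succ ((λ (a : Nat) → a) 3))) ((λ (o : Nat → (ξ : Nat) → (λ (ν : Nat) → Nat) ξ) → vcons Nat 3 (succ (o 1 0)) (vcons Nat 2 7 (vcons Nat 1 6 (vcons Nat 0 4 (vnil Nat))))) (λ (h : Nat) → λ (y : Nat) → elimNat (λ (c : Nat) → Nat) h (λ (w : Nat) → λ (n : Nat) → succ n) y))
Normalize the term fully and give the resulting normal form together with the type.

reduced normal form:
  refl (Vec Nat 4) (vcons Nat 3 2 (vcons Nat 2 7 (vcons Nat 1 6 (vcons Nat 0 4 (vnil Nat)))))
the term's type:
  Eq (Vec Nat 4) (vcons Nat 3 2 (vcons Nat 2 7 (vcons Nat 1 6 (vcons Nat 0 4 (vnil Nat))))) (vcons Nat 3 2 (vcons Nat 2 7 (vcons Nat 1 6 (vcons Nat 0 4 (vnil Nat)))))
observation: 5 normal-order steps normalize the term, beginning with a beta-redex.


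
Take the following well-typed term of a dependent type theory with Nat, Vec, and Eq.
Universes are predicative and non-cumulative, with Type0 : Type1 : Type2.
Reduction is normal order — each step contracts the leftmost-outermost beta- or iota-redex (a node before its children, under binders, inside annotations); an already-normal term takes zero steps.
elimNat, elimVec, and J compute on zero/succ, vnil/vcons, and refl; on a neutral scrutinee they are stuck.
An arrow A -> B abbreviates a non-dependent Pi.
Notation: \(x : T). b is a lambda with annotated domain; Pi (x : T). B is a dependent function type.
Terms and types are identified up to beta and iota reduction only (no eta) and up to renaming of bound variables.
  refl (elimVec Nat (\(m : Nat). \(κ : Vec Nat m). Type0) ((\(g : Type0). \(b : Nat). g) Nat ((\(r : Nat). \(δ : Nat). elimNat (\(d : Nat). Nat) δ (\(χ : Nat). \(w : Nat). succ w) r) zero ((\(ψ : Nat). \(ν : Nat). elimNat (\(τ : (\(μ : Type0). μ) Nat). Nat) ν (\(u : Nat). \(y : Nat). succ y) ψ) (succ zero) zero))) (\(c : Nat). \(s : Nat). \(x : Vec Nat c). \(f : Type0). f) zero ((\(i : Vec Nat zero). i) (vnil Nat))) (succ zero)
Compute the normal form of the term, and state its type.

normal form:
  refl Nat (succ zero)
inferred type:
  Eq Nat (succ zero) (succ zero)
observation: the first redex contracted is a beta-redex; the normal form is reached in 4 normal-order steps.


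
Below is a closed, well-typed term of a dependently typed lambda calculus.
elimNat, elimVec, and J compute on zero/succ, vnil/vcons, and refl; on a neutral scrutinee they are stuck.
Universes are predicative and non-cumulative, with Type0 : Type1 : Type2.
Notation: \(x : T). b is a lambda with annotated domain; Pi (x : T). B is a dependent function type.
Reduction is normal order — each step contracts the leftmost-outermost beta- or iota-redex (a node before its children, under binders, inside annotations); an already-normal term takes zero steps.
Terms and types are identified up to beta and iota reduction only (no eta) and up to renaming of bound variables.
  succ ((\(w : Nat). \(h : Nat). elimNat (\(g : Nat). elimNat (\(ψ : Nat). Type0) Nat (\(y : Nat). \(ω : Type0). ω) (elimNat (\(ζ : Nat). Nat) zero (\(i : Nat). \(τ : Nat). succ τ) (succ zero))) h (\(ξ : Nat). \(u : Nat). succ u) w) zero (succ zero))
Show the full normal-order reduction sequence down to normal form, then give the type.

normal-order reduction:
  succ ((\(w : Nat). \(h : Nat). elimNat (\(g : Nat). elimNat (\(ψ : Nat). Type0) Nat (\(y : Nat). \(ω : Type0). ω) (elimNat (\(ζ : Nat). Nat) zero (\(i : Nat). \(τ : Nat). succ τ) (succ zero))) h (\(ξ : Nat). \(u : Nat). succ u) w) zero (succ zero))
  ~> succ ((\(w : Nat). elimNat (\(h : Nat). elimNat (\(g : Nat). Type0) Nat (\(ψ : Nat). \(y : Type0). y) (elimNat (\(ω : Nat). Nat) zero (\(ζ : Nat). \(i : Nat). succ i) (succ zero))) w (\(τ : Nat). \(ξ : Nat). succ ξ) zero) (succ zero))
  ~> succ (elimNat (\(w : Nat). elimNat (\(h : Nat). Type0) Nat (\(g : Nat). \(ψ : Type0). ψ) (elimNat (\(y : Nat). Nat) zero (\(ω : Nat). \(ζ : Nat). succ ζ) (succ zero))) (succ zero) (\(i : Nat). \(τ : Nat). succ τ) zero)
  ~> succ (succ zero)
the term's type:
  Nat


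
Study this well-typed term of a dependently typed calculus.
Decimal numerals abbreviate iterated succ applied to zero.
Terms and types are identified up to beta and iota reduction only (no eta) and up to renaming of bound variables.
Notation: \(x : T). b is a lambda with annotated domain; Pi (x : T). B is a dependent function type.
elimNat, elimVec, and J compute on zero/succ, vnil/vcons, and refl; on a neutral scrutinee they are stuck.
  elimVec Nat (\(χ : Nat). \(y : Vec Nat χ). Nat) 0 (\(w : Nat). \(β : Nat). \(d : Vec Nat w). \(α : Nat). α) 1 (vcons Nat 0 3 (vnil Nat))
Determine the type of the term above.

inferred type:
  Nat


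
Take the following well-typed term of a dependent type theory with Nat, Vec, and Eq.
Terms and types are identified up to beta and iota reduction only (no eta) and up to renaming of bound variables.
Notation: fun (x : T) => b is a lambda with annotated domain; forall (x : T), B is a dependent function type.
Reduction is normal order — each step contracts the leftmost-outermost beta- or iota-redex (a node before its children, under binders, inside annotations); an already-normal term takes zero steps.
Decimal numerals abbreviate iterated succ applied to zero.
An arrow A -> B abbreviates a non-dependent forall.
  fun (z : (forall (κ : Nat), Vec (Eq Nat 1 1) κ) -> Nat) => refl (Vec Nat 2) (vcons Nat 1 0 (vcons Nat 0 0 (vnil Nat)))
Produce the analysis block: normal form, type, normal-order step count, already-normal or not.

reduced normal form:
  fun (z : (forall (κ : Nat), Vec (Eq Nat 1 1) κ) -> Nat) => refl (Vec Nat 2) (vcons Nat 1 0 (vcons Nat 0 0 (vnil Nat)))
inferred type:
  ((forall (z : Nat), Vec (Eq Nat 1 1) z) -> Nat) -> Eq (Vec Nat 2) (vcons Nat 1 0 (vcons Nat 0 0 (vnil Nat))) (vcons Nat 1 0 (vcons Nat 0 0 (vnil Nat)))
normal-order step count: 0
term was already normal: yes


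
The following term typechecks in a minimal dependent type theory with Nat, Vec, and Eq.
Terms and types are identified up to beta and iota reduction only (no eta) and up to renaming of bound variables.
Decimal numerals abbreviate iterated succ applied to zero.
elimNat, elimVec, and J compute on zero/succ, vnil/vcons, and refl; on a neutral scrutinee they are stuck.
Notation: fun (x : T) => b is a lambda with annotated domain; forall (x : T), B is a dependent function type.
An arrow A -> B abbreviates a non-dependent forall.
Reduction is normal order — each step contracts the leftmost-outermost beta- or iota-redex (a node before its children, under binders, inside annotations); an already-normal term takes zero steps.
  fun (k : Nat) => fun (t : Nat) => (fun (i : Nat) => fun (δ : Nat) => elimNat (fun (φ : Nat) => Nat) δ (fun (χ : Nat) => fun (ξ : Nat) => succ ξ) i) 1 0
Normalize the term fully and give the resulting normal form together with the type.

normal form:
  fun (k : Nat) => fun (t : Nat) => 1
type:
  Nat -> Nat -> Nat
observation: the first redex contracted is a beta-redex; the normal form is reached in 6 normal-order steps.


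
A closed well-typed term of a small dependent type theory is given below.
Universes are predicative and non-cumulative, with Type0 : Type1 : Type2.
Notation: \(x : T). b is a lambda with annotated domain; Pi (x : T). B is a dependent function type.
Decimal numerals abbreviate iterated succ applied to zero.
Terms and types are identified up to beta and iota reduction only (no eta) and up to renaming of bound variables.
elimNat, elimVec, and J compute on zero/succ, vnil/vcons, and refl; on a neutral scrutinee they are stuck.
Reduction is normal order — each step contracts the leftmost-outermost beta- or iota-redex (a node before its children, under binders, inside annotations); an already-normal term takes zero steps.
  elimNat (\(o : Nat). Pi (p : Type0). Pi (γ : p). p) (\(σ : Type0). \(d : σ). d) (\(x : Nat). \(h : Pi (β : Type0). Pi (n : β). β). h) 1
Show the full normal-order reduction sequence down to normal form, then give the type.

reduction (normal order):
  elimNat (\(o : Nat). Pi (p : Type0). Pi (γ : p). p) (\(σ : Type0). \(d : σ). d) (\(x : Nat). \(h : Pi (β : Type0). Pi (n : β). β). h) 1
  ~> (\(o : Nat). \(p : Pi (γ : Type0). Pi (σ : γ). γ). p) 0 (elimNat (\(d : Nat). Pi (x : Type0). Pi (h : x). x) (\(β : Type0). \(n : β). n) (\(v : Nat). \(f : Pi (ρ : Type0). Pi (q : ρ). ρ). f) 0)
  ~> (\(o : Pi (p : Type0). Pi (γ : p). p). o) (elimNat (\(σ : Nat). Pi (d : Type0). Pi (x : d). d) (\(h : Type0). \(β : h). β) (\(n : Nat). \(v : Pi (f : Type0). Pi (ρ : f). f). v) 0)
  ~> elimNat (\(o : Nat). Pi (p : Type0). Pi (γ : p). p) (\(σ : Type0). \(d : σ). d) (\(x : Nat). \(h : Pi (β : Type0). Pi (n : β). β). h) 0
  ~> \(o : Type0). \(p : o). p
type:
  Pi (o : Type0). Pi (p : o). o


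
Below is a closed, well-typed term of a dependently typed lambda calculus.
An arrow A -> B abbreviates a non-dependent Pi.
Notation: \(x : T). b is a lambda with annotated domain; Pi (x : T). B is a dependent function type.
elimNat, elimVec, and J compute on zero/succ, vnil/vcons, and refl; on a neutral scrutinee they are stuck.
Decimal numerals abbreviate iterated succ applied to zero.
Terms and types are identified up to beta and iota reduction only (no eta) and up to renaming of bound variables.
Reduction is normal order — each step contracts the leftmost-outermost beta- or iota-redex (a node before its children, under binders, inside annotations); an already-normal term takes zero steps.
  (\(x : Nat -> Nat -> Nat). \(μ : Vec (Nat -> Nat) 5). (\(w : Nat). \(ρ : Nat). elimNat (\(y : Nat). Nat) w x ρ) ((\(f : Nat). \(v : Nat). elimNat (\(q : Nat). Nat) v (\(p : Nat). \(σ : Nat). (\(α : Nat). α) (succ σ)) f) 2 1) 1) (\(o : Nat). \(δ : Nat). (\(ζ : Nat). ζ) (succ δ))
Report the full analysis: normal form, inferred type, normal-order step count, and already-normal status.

resulting normal form:
  \(x : Vec (Nat -> Nat) 5). 4
the term's type:
  Vec (Nat -> Nat) 5 -> Nat
normal-order step count: 19
term was already normal: no
first contracted redex: a beta-redex


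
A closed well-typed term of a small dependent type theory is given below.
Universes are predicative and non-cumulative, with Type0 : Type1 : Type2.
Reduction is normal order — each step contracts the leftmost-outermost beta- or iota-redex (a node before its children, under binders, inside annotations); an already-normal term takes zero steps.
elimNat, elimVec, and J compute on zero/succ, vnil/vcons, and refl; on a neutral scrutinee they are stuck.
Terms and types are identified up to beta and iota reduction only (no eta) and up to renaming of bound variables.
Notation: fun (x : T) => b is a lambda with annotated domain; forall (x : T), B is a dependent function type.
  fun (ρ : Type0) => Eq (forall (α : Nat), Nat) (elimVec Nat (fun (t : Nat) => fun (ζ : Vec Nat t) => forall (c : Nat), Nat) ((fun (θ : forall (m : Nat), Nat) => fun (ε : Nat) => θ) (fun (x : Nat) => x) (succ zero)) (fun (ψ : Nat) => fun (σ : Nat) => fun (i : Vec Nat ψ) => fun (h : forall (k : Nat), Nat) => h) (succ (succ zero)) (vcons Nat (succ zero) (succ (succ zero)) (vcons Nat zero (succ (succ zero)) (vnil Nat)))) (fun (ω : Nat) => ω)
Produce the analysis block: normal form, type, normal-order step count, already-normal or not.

reduced normal form:
  fun (ρ : Type0) => Eq (forall (α : Nat), Nat) (fun (t : Nat) => t) (fun (ζ : Nat) => ζ)
type:
  forall (ρ : Type0), Type0
reduction steps (normal order): 13
term was already normal: no
first contracted redex: an elimVec iota-redex


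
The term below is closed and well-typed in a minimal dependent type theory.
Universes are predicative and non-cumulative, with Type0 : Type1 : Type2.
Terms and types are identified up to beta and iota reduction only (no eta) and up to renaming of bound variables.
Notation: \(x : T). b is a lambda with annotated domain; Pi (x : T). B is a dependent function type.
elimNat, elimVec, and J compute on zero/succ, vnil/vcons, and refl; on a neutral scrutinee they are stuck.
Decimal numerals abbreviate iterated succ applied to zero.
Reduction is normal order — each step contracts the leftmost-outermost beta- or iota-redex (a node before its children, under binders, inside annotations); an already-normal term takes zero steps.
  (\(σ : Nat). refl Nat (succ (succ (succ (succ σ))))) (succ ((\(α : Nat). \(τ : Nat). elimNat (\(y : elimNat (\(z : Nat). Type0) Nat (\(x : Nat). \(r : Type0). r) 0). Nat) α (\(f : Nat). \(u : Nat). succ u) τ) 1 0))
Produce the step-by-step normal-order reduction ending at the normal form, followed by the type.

reduction (normal order):
  (\(σ : Nat). refl Nat (succ (succ (succ (succ σ))))) (succ ((\(α : Nat). \(τ : Nat). elimNat (\(y : elimNat (\(z : Nat). Type0) Nat (\(x : Nat). \(r : Type0). r) 0). Nat) α (\(f : Nat). \(u : Nat). succ u) τ) 1 0))
  ~> refl Nat (succ (succ (succ (succ (succ ((\(σ : Nat). \(α : Nat). elimNat (\(τ : elimNat (\(y : Nat). Type0) Nat (\(z : Nat). \(x : Type0). x) 0). Nat) σ (\(r : Nat). \(f : Nat). succ f) α) 1 0))))))
  ~> refl Nat (succ (succ (succ (succ (succ ((\(σ : Nat). elimNat (\(α : elimNat (\(τ : Nat). Type0) Nat (\(y : Nat). \(z : Type0). z) 0). Nat) 1 (\(x : Nat). \(r : Nat). succ r) σ) 0))))))
  ~> refl Nat (succ (succ (succ (succ (succ (elimNat (\(σ : elimNat (\(α : Nat). Type0) Nat (\(τ : Nat). \(y : Type0). y) 0). Nat) 1 (\(z : Nat). \(x : Nat). succ x) 0))))))
  ~> refl Nat 6
the term's type:
  Eq Nat 6 6


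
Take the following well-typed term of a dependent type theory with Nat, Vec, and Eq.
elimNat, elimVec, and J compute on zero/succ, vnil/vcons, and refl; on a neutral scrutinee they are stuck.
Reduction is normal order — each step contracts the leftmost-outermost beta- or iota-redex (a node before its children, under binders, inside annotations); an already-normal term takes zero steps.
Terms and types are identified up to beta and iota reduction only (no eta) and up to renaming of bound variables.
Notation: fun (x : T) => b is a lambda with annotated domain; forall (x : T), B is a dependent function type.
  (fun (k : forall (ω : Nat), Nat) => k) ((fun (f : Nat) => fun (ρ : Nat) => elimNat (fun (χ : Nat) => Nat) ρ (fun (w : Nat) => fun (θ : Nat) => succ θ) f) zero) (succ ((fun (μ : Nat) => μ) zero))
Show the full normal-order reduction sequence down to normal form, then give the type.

reduction (normal order):
  (fun (k : forall (ω : Nat), Nat) => k) ((fun (f : Nat) => fun (ρ : Nat) => elimNat (fun (χ : Nat) => Nat) ρ (fun (w : Nat) => fun (θ : Nat) => succ θ) f) zero) (succ ((fun (μ : Nat) => μ) zero))
  ~> (fun (k : Nat) => fun (ω : Nat) => elimNat (fun (f : Nat) => Nat) ω (fun (ρ : Nat) => fun (χ : Nat) => succ χ) k) zero (succ ((fun (w : Nat) => w) zero))
  ~> (fun (k : Nat) => elimNat (fun (ω : Nat) => Nat) k (fun (f : Nat) => fun (ρ : Nat) => succ ρ) zero) (succ ((fun (χ : Nat) => χ) zero))
  ~> elimNat (fun (k : Nat) => Nat) (succ ((fun (ω : Nat) => ω) zero)) (fun (f : Nat) => fun (ρ : Nat) => succ ρ) zero
  ~> succ ((fun (k : Nat) => k) zero)
  ~> succ zero
the term's type:
  Nat


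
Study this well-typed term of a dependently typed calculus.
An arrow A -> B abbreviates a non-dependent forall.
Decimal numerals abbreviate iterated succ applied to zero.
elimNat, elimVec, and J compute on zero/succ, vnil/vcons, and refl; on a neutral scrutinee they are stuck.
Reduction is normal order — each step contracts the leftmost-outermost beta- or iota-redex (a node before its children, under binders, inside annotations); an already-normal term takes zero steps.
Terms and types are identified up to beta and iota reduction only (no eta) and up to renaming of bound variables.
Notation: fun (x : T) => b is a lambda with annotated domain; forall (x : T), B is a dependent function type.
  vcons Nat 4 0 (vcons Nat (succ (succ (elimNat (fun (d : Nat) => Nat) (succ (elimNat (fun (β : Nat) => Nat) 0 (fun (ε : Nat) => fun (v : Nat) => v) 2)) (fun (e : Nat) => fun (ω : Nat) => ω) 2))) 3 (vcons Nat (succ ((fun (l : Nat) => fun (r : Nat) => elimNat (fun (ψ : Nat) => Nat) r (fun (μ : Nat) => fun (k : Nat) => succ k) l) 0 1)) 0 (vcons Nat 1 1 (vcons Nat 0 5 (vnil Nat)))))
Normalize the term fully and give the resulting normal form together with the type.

reduced normal form:
  vcons Nat 4 0 (vcons Nat 3 3 (vcons Nat 2 0 (vcons Nat 1 1 (vcons Nat 0 5 (vnil Nat)))))
the term's type:
  Vec Nat 5
observation: reduction starts at an elimNat iota-redex, and 17 normal-order steps reach the normal form.


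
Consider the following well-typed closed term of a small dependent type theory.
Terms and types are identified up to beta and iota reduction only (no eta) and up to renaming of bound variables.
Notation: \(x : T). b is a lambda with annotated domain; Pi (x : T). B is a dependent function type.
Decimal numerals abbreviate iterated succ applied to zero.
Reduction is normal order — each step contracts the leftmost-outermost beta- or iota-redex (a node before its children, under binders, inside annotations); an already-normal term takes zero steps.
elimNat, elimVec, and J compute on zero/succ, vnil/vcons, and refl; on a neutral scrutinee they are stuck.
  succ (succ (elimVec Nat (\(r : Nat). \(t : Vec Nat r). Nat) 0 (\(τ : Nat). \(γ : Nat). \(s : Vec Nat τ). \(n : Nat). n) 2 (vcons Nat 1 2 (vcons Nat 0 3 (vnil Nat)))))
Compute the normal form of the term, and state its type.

resulting normal form:
  2
inferred type:
  Nat


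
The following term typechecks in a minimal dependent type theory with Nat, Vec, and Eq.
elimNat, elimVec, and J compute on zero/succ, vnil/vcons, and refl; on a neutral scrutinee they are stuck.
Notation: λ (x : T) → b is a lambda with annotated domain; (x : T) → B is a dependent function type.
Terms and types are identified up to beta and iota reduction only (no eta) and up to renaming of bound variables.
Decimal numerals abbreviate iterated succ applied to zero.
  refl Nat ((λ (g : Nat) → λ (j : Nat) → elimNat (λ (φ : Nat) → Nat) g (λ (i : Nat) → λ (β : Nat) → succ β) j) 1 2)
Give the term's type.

type:
  Eq Nat 3 3


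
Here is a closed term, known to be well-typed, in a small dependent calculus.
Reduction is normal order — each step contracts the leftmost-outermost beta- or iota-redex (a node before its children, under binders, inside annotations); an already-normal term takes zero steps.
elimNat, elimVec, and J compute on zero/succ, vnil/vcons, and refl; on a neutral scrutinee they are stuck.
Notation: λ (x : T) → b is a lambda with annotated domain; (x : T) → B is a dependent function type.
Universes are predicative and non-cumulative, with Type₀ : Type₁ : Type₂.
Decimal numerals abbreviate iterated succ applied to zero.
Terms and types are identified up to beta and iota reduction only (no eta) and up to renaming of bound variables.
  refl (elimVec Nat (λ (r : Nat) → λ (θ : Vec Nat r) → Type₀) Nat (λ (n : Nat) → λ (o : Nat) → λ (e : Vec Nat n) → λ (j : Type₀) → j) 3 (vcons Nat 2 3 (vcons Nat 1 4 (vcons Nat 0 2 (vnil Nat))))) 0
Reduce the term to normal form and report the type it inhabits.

resulting normal form:
  refl Nat 0
inferred type:
  Eq Nat 0 0
observation: normalization takes exactly 16 steps under the normal-order strategy.


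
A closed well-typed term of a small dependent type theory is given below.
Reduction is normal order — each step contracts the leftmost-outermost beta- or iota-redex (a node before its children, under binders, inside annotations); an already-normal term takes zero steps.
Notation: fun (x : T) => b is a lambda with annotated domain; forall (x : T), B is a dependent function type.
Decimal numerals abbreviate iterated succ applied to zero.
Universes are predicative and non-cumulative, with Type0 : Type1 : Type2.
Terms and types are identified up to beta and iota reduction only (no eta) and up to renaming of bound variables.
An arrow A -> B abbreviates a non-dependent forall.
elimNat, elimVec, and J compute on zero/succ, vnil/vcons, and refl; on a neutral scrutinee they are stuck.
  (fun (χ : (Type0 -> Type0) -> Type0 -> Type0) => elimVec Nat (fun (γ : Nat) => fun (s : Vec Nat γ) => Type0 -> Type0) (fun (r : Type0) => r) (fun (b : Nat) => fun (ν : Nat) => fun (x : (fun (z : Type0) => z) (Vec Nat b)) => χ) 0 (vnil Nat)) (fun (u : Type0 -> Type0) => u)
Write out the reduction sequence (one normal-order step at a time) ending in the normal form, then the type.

normal-order reduction sequence:
  (fun (χ : (Type0 -> Type0) -> Type0 -> Type0) => elimVec Nat (fun (γ : Nat) => fun (s : Vec Nat γ) => Type0 -> Type0) (fun (r : Type0) => r) (fun (b : Nat) => fun (ν : Nat) => fun (x : (fun (z : Type0) => z) (Vec Nat b)) => χ) 0 (vnil Nat)) (fun (u : Type0 -> Type0) => u)
  ~> elimVec Nat (fun (χ : Nat) => fun (γ : Vec Nat χ) => Type0 -> Type0) (fun (s : Type0) => s) (fun (r : Nat) => fun (b : Nat) => fun (ν : (fun (x : Type0) => x) (Vec Nat r)) => fun (z : Type0 -> Type0) => z) 0 (vnil Nat)
  ~> fun (χ : Type0) => χ
type:
  Type0 -> Type0


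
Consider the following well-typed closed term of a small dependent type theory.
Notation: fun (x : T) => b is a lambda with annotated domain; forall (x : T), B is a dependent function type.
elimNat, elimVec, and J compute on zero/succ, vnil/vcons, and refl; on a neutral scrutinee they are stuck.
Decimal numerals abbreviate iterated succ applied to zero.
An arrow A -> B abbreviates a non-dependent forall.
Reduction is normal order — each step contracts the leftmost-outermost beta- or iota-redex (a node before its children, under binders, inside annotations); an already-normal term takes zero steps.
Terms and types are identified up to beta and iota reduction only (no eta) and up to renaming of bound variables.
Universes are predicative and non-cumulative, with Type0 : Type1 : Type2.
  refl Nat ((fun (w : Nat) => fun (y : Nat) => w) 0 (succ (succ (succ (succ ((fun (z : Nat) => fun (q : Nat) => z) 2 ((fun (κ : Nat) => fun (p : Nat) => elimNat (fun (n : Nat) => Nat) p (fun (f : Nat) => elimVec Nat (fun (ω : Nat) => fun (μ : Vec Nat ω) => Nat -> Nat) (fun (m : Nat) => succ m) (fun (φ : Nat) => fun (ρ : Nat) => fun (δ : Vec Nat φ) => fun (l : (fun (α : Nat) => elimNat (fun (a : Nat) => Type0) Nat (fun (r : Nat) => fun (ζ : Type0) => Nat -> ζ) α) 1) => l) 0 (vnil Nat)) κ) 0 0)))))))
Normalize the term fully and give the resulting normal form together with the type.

resulting normal form:
  refl Nat 0
the term's type:
  Eq Nat 0 0
observation: 2 normal-order steps normalize the term, beginning with a beta-redex.


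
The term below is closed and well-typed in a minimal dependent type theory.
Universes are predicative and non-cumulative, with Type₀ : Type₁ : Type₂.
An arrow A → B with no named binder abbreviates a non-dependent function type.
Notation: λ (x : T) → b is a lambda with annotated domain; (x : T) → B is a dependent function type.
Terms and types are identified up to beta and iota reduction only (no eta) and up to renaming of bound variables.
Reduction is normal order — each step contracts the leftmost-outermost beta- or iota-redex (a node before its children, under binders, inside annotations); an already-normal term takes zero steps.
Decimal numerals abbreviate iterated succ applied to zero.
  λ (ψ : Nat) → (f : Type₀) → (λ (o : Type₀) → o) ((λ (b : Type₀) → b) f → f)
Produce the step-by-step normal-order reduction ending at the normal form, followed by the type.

reduction (normal order):
  λ (ψ : Nat) → (f : Type₀) → (λ (o : Type₀) → o) ((λ (b : Type₀) → b) f → f)
  ~> λ (ψ : Nat) → (f : Type₀) → (λ (o : Type₀) → o) f → f
  ~> λ (ψ : Nat) → (f : Type₀) → f → f
type:
  Nat → Type₁


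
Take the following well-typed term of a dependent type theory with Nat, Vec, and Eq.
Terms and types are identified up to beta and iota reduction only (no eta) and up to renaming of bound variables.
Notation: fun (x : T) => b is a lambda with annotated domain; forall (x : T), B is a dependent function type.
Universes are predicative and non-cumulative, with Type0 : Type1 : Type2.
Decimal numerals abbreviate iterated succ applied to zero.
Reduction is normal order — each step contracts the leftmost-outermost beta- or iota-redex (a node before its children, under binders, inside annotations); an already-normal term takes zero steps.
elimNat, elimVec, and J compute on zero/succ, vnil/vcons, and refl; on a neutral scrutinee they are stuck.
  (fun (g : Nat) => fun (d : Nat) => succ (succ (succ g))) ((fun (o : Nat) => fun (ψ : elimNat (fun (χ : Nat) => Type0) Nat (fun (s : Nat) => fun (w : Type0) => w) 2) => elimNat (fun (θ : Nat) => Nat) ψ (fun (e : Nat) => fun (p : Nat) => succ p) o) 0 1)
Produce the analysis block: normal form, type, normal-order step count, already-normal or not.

reduced normal form:
  fun (g : Nat) => 4
inferred type:
  forall (g : Nat), Nat
normal-order step count: 4
started in normal form: no
first redex: a beta-redex


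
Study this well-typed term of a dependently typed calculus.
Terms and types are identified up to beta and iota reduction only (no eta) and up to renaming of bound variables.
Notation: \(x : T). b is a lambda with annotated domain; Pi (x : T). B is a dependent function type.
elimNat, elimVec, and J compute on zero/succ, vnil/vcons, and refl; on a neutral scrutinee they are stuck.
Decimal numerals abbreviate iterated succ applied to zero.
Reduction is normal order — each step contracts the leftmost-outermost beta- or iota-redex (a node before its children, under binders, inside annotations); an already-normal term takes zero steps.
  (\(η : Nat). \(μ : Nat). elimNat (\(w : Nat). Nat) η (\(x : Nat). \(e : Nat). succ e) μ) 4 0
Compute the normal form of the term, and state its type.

reduced normal form:
  4
the term's type:
  Nat
observation: contracting a beta-redex first, the term normalizes in 3 steps.


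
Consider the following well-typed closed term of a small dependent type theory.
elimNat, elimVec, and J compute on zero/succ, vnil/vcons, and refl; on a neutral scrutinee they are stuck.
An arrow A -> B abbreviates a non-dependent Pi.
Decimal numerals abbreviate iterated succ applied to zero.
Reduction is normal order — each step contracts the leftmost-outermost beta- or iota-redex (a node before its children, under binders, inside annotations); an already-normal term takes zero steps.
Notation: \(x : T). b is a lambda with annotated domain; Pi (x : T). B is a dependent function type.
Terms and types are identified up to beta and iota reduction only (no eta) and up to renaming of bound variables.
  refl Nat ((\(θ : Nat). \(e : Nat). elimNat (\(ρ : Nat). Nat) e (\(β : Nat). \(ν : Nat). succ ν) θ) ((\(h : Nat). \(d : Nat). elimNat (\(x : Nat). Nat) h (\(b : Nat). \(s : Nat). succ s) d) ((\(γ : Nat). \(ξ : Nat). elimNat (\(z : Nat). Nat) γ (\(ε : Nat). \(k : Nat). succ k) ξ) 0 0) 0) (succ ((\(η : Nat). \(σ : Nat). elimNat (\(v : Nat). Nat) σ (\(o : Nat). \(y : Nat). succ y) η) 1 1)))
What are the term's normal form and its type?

resulting normal form:
  refl Nat 3
type:
  Eq Nat 3 3


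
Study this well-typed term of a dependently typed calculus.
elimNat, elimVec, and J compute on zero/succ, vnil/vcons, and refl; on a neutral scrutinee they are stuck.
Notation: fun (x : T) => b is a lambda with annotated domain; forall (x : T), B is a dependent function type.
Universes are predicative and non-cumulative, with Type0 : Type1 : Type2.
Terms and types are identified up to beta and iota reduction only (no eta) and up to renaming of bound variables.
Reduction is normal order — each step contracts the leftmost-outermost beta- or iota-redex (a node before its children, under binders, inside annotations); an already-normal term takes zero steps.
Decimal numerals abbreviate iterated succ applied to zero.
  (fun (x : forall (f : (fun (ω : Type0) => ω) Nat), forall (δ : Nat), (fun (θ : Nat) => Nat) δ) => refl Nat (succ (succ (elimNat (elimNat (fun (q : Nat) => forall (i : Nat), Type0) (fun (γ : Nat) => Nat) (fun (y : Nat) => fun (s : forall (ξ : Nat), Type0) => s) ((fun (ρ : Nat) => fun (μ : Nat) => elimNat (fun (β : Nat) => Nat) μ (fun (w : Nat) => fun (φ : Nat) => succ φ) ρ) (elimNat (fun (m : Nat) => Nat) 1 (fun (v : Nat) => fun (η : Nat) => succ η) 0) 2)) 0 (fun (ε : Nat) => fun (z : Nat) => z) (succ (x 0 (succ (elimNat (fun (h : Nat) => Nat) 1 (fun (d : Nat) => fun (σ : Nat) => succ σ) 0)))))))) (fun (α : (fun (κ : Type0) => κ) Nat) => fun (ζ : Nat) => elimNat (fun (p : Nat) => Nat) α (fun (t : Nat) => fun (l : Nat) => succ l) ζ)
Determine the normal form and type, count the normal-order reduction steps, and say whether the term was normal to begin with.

normal form:
  refl Nat 2
inferred type:
  Eq Nat 2 2
steps to reach normal form (normal order): 38
term was already normal: no
first redex: a beta-redex


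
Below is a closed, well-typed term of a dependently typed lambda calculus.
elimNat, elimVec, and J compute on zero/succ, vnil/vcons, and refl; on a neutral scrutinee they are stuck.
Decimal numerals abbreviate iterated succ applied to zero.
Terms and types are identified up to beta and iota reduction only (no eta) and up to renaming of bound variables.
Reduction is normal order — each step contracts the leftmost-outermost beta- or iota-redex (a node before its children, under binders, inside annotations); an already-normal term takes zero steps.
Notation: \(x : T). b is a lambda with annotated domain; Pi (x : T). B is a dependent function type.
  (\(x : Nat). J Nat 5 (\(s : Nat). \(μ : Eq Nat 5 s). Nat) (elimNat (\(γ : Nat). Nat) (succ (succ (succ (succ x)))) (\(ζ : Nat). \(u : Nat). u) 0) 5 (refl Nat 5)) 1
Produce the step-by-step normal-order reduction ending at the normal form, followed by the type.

normal-order reduction:
  (\(x : Nat). J Nat 5 (\(s : Nat). \(μ : Eq Nat 5 s). Nat) (elimNat (\(γ : Nat). Nat) (succ (succ (succ (succ x)))) (\(ζ : Nat). \(u : Nat). u) 0) 5 (refl Nat 5)) 1
  ~> J Nat 5 (\(x : Nat). \(s : Eq Nat 5 x). Nat) (elimNat (\(μ : Nat). Nat) 5 (\(γ : Nat). \(ζ : Nat). ζ) 0) 5 (refl Nat 5)
  ~> elimNat (\(x : Nat). Nat) 5 (\(s : Nat). \(μ : Nat). μ) 0
  ~> 5
inferred type:
  Nat


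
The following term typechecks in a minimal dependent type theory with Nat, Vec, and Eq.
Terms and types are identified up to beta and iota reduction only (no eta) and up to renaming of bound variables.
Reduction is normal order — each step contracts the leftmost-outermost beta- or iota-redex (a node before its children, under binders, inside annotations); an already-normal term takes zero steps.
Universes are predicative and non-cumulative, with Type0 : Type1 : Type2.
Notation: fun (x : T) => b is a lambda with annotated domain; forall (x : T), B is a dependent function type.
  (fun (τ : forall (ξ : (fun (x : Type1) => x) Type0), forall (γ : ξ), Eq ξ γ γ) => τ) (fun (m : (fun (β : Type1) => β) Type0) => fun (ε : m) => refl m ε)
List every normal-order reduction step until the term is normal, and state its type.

normal-order reduction:
  (fun (τ : forall (ξ : (fun (x : Type1) => x) Type0), forall (γ : ξ), Eq ξ γ γ) => τ) (fun (m : (fun (β : Type1) => β) Type0) => fun (ε : m) => refl m ε)
  ~> fun (τ : (fun (ξ : Type1) => ξ) Type0) => fun (x : τ) => refl τ x
  ~> fun (τ : Type0) => fun (ξ : τ) => refl τ ξ
the term's type:
  forall (τ : Type0), forall (ξ : τ), Eq τ ξ ξ
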